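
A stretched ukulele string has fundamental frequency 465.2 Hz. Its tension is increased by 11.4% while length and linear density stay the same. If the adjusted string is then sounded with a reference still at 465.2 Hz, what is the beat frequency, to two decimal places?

25.80 Hz

For a string, f ∝ √T, so the new frequency is 465.2·√1.114 = 491.0009 Hz.
f_beat = |491.0009 − 465.2| = 25.80 Hz.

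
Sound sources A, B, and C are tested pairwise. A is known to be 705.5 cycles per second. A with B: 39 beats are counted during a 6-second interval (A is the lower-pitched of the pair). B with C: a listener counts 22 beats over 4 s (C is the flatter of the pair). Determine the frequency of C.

706.5 Hz

A–B: Beat frequency = 39/6 = 6.5 Hz.
B is above A, so f_B = 705.5 + 6.5 = 712 Hz.
B–C: Beat frequency = 22/4 = 5.5 Hz.
C is below B, so f_C = 712 − 5.5 = 706.5 Hz.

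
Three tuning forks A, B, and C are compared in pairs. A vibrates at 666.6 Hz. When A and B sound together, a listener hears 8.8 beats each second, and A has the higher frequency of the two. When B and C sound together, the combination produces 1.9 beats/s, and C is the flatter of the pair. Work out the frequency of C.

B is below A, so f_B = 666.6 − 8.8 = 657.8 Hz.
C is below B, so f_C = 657.8 − 1.9 = 655.9 Hz.

655.9 Hz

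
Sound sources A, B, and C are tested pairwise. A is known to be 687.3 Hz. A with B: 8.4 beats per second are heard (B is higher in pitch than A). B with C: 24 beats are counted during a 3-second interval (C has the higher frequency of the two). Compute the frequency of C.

703.7 Hz

B is above A, so f_B = 687.3 + 8.4 = 695.7 Hz.
B–C: Beat frequency = 24/3 = 8 Hz.
C is above B, so f_C = 695.7 + 8 = 703.7 Hz.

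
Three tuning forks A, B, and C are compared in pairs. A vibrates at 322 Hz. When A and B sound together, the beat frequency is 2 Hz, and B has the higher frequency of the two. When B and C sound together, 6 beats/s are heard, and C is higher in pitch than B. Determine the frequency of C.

B is above A, so f_B = 322 + 2 = 324 Hz.
C is above B, so f_C = 324 + 6 = 330 Hz.

330 Hz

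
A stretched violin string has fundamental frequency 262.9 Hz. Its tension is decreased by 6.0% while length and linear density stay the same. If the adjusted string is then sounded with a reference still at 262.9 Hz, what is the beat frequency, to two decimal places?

For a string, f ∝ √T, so the new frequency is 262.9·√0.940 = 254.8910 Hz.
f_beat = |254.8910 − 262.9| = 8.01 Hz.

8.01 Hz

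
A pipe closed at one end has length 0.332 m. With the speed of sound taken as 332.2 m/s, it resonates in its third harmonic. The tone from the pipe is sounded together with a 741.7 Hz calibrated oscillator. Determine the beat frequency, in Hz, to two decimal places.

Closed pipe (odd harmonics): f_n = n·v/(4L) = 3·332.2/(4·0.332) = 750.4518 Hz.
f_beat = |750.4518 − 741.7| = 8.75 Hz.

8.75 Hz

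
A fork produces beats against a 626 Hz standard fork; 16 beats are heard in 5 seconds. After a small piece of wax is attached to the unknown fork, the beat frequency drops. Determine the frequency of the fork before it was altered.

Beat frequency = 16/5 = 3.2 Hz.
|f − 626| = 3.2, so the fork was at either 622.8 Hz or 629.2 Hz.
Loading a fork with wax lowers its frequency; the adjustment lowers the fork's frequency.
The beat rate fell, so the adjustment moved the fork toward 626 Hz — it must have started above the reference.

629.2 Hz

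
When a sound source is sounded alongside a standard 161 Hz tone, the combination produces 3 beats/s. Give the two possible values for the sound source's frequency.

|f − 161| = 3, so f = 161 ± 3.

158 Hz or 164 Hz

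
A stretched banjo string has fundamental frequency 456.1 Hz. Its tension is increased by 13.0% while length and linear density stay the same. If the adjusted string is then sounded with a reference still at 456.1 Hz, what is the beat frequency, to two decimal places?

For a string, f ∝ √T, so the new frequency is 456.1·√1.130 = 484.8410 Hz.
f_beat = |484.8410 − 456.1| = 28.74 Hz.

28.74 Hz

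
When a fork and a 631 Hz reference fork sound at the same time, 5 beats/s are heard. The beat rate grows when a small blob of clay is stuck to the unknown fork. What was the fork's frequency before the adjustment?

626 Hz

|f − 631| = 5, so the fork was at either 626 Hz or 636 Hz.
Adding mass to a fork lowers its frequency; the adjustment lowers the fork's frequency.
The beat rate rose, so the adjustment moved the fork further from 631 Hz — it was already below the reference.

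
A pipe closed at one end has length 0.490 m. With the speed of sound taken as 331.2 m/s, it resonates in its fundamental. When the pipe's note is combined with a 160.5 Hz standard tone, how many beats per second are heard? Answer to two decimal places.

Closed pipe (odd harmonics): f_n = n·v/(4L) = 1·331.2/(4·0.490) = 168.9796 Hz.
f_beat = |168.9796 − 160.5| = 8.48 Hz.

8.48 Hz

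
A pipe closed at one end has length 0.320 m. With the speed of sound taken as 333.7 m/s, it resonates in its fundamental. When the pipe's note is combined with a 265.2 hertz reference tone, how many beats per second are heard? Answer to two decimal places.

4.50 Hz

Closed pipe (odd harmonics): f_n = n·v/(4L) = 1·333.7/(4·0.320) = 260.7031 Hz.
f_beat = |260.7031 − 265.2| = 4.50 Hz.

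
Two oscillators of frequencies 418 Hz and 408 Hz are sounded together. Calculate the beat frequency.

Beats arise from superposition of two nearby frequencies; the beat rate is |f₁ − f₂|.
|418 − 408| = 10 Hz.

10 Hz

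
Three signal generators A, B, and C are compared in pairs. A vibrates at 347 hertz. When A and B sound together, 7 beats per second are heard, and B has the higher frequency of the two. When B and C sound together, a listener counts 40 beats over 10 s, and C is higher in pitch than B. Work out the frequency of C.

358 Hz

B is above A, so f_B = 347 + 7 = 354 Hz.
B–C: Beat frequency = 40/10 = 4 Hz.
C is above B, so f_C = 354 + 4 = 358 Hz.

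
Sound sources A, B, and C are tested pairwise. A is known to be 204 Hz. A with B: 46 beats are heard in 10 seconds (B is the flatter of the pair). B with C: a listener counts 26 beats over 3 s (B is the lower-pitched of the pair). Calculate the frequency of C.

208.0667 Hz

A–B: Beat frequency = 46/10 = 4.6 Hz.
B is below A, so f_B = 204 − 4.6 = 199.4 Hz.
B–C: Beat frequency = 26/3 = 8.6667 Hz.
C is above B, so f_C = 199.4 + 8.6667 = 208.0667 Hz.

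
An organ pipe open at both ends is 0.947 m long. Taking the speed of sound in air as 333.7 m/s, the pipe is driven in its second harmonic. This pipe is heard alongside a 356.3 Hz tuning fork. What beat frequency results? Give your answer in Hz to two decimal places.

Open pipe: f_n = n·v/(2L) = 2·333.7/(2·0.947) = 352.3759 Hz.
f_beat = |352.3759 − 356.3| = 3.92 Hz.

3.92 Hz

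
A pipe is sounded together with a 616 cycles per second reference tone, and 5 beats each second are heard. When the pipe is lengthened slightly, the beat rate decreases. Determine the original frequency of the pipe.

|f − 616| = 5, so the pipe was at either 611 Hz or 621 Hz.
A longer pipe has a lower fundamental; the adjustment lowers the pipe's frequency.
The beat rate fell, so the adjustment moved the pipe toward 616 Hz — it must have started above the reference.

621 Hz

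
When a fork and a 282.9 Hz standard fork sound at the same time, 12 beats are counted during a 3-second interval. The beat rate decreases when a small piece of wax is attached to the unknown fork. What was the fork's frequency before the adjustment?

Beat frequency = 12/3 = 4 Hz.
|f − 282.9| = 4, so the fork was at either 278.9 Hz or 286.9 Hz.
Loading a fork with wax lowers its frequency; the adjustment lowers the fork's frequency.
The beat rate fell, so the adjustment moved the fork toward 282.9 Hz — it must have started above the reference.

286.9 Hz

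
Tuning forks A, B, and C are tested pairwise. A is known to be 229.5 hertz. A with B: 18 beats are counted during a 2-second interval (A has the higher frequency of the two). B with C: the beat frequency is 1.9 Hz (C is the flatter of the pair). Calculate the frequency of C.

A–B: Beat frequency = 18/2 = 9 Hz.
B is below A, so f_B = 229.5 − 9 = 220.5 Hz.
C is below B, so f_C = 220.5 − 1.9 = 218.6 Hz.

218.6 Hz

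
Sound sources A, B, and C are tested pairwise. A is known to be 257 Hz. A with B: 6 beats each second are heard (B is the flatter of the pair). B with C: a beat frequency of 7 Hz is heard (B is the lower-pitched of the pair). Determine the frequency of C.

258 Hz

B is below A, so f_B = 257 − 6 = 251 Hz.
C is above B, so f_C = 251 + 7 = 258 Hz.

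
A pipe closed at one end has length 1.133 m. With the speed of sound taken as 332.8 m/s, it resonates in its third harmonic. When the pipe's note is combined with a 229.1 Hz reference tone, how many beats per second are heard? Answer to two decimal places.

Closed pipe (odd harmonics): f_n = n·v/(4L) = 3·332.8/(4·1.133) = 220.3001 Hz.
f_beat = |220.3001 − 229.1| = 8.80 Hz.

8.80 Hz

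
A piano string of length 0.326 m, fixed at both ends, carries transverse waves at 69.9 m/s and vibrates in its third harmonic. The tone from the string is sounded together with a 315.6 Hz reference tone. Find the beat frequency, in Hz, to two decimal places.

6.03 Hz

For a string fixed at both ends, f_n = n·v/(2L) = 3·69.9/(2·0.326) = 321.6258 Hz.
f_beat = |321.6258 − 315.6| = 6.03 Hz.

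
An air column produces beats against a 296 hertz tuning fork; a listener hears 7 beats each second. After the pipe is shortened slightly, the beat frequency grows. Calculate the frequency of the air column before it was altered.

303 Hz

|f − 296| = 7, so the air column was at either 289 Hz or 303 Hz.
A shorter pipe has a higher fundamental; the adjustment raises the air column's frequency.
The beat rate rose, so the adjustment moved the air column further from 296 Hz — it was already above the reference.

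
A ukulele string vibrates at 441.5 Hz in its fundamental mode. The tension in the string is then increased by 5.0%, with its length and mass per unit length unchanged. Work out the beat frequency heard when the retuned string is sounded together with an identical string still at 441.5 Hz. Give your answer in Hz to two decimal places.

10.90 Hz

For a string, f ∝ √T, so the new frequency is 441.5·√1.050 = 452.4029 Hz.
f_beat = |452.4029 − 441.5| = 10.90 Hz.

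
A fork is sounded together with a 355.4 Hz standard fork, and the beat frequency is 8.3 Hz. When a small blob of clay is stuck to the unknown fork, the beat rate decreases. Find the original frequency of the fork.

363.7 Hz

|f − 355.4| = 8.3, so the fork was at either 347.1 Hz or 363.7 Hz.
Adding mass to a fork lowers its frequency; the adjustment lowers the fork's frequency.
The beat rate fell, so the adjustment moved the fork toward 355.4 Hz — it must have started above the reference.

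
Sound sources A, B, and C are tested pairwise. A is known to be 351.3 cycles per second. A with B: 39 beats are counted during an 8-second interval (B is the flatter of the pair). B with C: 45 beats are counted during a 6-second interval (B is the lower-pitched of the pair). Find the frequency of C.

353.925 Hz

A–B: Beat frequency = 39/8 = 4.875 Hz.
B is below A, so f_B = 351.3 − 4.875 = 346.425 Hz.
B–C: Beat frequency = 45/6 = 7.5 Hz.
C is above B, so f_C = 346.425 + 7.5 = 353.925 Hz.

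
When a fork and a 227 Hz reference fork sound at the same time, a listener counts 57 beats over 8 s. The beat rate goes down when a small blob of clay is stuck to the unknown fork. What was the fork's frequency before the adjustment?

Beat frequency = 57/8 = 7.125 Hz.
|f − 227| = 7.125, so the fork was at either 219.875 Hz or 234.125 Hz.
Adding mass to a fork lowers its frequency; the adjustment lowers the fork's frequency.
The beat rate fell, so the adjustment moved the fork toward 227 Hz — it must have started above the reference.

234.125 Hz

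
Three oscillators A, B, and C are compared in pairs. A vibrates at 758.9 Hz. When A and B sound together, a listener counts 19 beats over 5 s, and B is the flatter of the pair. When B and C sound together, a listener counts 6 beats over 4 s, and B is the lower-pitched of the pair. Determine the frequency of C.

756.6 Hz

A–B: Beat frequency = 19/5 = 3.8 Hz.
B is below A, so f_B = 758.9 − 3.8 = 755.1 Hz.
B–C: Beat frequency = 6/4 = 1.5 Hz.
C is above B, so f_C = 755.1 + 1.5 = 756.6 Hz.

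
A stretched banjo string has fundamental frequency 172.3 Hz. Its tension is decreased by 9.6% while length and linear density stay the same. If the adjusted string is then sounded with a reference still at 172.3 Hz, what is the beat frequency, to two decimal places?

8.48 Hz

For a string, f ∝ √T, so the new frequency is 172.3·√0.904 = 163.8210 Hz.
f_beat = |163.8210 − 172.3| = 8.48 Hz.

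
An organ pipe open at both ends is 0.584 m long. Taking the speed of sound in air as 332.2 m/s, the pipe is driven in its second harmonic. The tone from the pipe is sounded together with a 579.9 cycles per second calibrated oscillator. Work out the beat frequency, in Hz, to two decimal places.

11.06 Hz

Open pipe: f_n = n·v/(2L) = 2·332.2/(2·0.584) = 568.8356 Hz.
f_beat = |568.8356 − 579.9| = 11.06 Hz.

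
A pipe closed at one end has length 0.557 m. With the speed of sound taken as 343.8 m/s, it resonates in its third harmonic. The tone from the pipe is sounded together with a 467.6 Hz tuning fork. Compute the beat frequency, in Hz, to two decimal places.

Closed pipe (odd harmonics): f_n = n·v/(4L) = 3·343.8/(4·0.557) = 462.9264 Hz.
f_beat = |462.9264 − 467.6| = 4.67 Hz.

4.67 Hz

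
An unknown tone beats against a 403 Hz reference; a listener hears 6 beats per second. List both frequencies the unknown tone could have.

397 Hz or 409 Hz

|f − 403| = 6, so f = 403 ± 6.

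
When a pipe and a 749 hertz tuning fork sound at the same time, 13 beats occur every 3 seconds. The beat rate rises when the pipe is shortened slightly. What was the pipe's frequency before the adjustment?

Beat frequency = 13/3 = 4.3333 Hz.
|f − 749| = 4.3333, so the pipe was at either 744.6667 Hz or 753.3333 Hz.
A shorter pipe has a higher fundamental; the adjustment raises the pipe's frequency.
The beat rate rose, so the adjustment moved the pipe further from 749 Hz — it was already above the reference.

753.3333 Hz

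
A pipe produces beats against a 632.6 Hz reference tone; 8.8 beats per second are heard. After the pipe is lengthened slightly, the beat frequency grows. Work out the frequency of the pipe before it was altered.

|f − 632.6| = 8.8, so the pipe was at either 623.8 Hz or 641.4 Hz.
A longer pipe has a lower fundamental; the adjustment lowers the pipe's frequency.
The beat rate rose, so the adjustment moved the pipe further from 632.6 Hz — it was already below the reference.

623.8 Hz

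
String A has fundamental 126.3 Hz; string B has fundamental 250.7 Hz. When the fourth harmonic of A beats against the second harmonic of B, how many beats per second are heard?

3.8 Hz

Fourth harmonic of the first: 4·126.3 = 505.2 Hz.
Second harmonic of the second: 2·250.7 = 501.4 Hz.
f_beat = |505.2 − 501.4| = 3.8 Hz.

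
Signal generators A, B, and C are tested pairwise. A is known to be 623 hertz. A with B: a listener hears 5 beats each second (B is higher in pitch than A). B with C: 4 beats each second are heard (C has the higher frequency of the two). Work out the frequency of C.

632 Hz

B is above A, so f_B = 623 + 5 = 628 Hz.
C is above B, so f_C = 628 + 4 = 632 Hz.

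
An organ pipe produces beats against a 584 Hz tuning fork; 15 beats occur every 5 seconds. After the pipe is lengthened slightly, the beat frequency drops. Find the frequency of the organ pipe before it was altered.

587 Hz

Beat frequency = 15/5 = 3 Hz.
|f − 584| = 3, so the organ pipe was at either 581 Hz or 587 Hz.
A longer pipe has a lower fundamental; the adjustment lowers the organ pipe's frequency.
The beat rate fell, so the adjustment moved the organ pipe toward 584 Hz — it must have started above the reference.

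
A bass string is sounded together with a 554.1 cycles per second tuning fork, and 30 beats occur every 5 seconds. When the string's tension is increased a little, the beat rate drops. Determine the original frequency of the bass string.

Beat frequency = 30/5 = 6 Hz.
|f − 554.1| = 6, so the bass string was at either 548.1 Hz or 560.1 Hz.
Higher tension means higher frequency; the adjustment raises the bass string's frequency.
The beat rate fell, so the adjustment moved the bass string toward 554.1 Hz — it must have started below the reference.

548.1 Hz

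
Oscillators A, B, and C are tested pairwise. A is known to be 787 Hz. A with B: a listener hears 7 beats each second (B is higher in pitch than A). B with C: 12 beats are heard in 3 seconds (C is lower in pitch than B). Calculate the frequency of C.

790 Hz

B is above A, so f_B = 787 + 7 = 794 Hz.
B–C: Beat frequency = 12/3 = 4 Hz.
C is below B, so f_C = 794 − 4 = 790 Hz.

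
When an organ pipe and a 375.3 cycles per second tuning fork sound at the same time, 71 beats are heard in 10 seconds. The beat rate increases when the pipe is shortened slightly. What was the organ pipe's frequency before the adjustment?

Beat frequency = 71/10 = 7.1 Hz.
|f − 375.3| = 7.1, so the organ pipe was at either 368.2 Hz or 382.4 Hz.
A shorter pipe has a higher fundamental; the adjustment raises the organ pipe's frequency.
The beat rate rose, so the adjustment moved the organ pipe further from 375.3 Hz — it was already above the reference.

382.4 Hz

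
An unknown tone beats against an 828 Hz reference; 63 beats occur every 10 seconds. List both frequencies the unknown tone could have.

Beat frequency = 63/10 = 6.3 Hz.
|f − 828| = 6.3, so f = 828 ± 6.3.

821.7 Hz or 834.3 Hz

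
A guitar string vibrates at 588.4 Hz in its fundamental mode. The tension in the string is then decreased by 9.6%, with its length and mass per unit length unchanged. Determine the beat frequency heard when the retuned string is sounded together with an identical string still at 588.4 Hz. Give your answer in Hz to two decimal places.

For a string, f ∝ √T, so the new frequency is 588.4·√0.904 = 559.4443 Hz.
f_beat = |559.4443 − 588.4| = 28.96 Hz.

28.96 Hz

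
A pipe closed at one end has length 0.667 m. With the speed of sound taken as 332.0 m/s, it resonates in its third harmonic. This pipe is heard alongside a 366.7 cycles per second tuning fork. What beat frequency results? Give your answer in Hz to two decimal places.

6.61 Hz

Closed pipe (odd harmonics): f_n = n·v/(4L) = 3·332.0/(4·0.667) = 373.3133 Hz.
f_beat = |373.3133 − 366.7| = 6.61 Hz.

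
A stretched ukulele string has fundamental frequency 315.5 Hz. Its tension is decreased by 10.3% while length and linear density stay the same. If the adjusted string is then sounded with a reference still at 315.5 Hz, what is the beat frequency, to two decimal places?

16.69 Hz

For a string, f ∝ √T, so the new frequency is 315.5·√0.897 = 298.8103 Hz.
f_beat = |298.8103 − 315.5| = 16.69 Hz.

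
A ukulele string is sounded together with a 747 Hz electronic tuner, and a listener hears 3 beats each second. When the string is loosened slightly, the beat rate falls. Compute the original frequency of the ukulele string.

|f − 747| = 3, so the ukulele string was at either 744 Hz or 750 Hz.
Reducing tension lowers a string's frequency; the adjustment lowers the ukulele string's frequency.
The beat rate fell, so the adjustment moved the ukulele string toward 747 Hz — it must have started above the reference.

750 Hz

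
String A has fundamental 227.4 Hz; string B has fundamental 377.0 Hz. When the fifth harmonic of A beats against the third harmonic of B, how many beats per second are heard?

6.0 Hz

Fifth harmonic of the first: 5·227.4 = 1137.0 Hz.
Third harmonic of the second: 3·377.0 = 1131.0 Hz.
f_beat = |1137.0 − 1131.0| = 6.0 Hz.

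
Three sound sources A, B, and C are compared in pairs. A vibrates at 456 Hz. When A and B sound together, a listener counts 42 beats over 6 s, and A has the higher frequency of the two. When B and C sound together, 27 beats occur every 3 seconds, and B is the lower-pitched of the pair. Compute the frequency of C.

458 Hz

A–B: Beat frequency = 42/6 = 7 Hz.
B is below A, so f_B = 456 − 7 = 449 Hz.
B–C: Beat frequency = 27/3 = 9 Hz.
C is above B, so f_C = 449 + 9 = 458 Hz.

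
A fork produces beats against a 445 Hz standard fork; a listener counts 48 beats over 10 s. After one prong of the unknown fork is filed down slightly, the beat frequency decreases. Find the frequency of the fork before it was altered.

440.2 Hz

Beat frequency = 48/10 = 4.8 Hz.
|f − 445| = 4.8, so the fork was at either 440.2 Hz or 449.8 Hz.
Filing a prong removes mass and raises the fork's frequency; the adjustment raises the fork's frequency.
The beat rate fell, so the adjustment moved the fork toward 445 Hz — it must have started below the reference.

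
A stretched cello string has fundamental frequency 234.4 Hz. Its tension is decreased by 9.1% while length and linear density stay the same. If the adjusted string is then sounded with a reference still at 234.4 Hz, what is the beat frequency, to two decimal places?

10.92 Hz

For a string, f ∝ √T, so the new frequency is 234.4·√0.909 = 223.4805 Hz.
f_beat = |223.4805 − 234.4| = 10.92 Hz.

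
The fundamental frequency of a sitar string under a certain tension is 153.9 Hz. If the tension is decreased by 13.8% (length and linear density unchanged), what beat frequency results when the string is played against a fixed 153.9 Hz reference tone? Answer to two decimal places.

For a string, f ∝ √T, so the new frequency is 153.9·√0.862 = 142.8868 Hz.
f_beat = |142.8868 − 153.9| = 11.01 Hz.

11.01 Hz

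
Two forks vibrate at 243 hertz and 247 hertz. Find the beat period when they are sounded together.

f_beat = |243 − 247| = 4 Hz.
Beat period T = 1 / f_beat = 1 / 4 s.

0.250 s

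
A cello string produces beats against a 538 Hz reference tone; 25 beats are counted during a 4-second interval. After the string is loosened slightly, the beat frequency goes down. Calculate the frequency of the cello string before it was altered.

Beat frequency = 25/4 = 6.25 Hz.
|f − 538| = 6.25, so the cello string was at either 531.75 Hz or 544.25 Hz.
Reducing tension lowers a string's frequency; the adjustment lowers the cello string's frequency.
The beat rate fell, so the adjustment moved the cello string toward 538 Hz — it must have started above the reference.

544.25 Hz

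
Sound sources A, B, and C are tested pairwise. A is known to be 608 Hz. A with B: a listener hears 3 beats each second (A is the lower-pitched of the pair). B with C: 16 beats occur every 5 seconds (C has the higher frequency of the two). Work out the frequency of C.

B is above A, so f_B = 608 + 3 = 611 Hz.
B–C: Beat frequency = 16/5 = 3.2 Hz.
C is above B, so f_C = 611 + 3.2 = 614.2 Hz.

614.2 Hz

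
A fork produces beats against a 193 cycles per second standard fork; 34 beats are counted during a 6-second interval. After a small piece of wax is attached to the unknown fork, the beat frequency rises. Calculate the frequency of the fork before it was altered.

Beat frequency = 34/6 = 5.6667 Hz.
|f − 193| = 5.6667, so the fork was at either 187.3333 Hz or 198.6667 Hz.
Loading a fork with wax lowers its frequency; the adjustment lowers the fork's frequency.
The beat rate rose, so the adjustment moved the fork further from 193 Hz — it was already below the reference.

187.3333 Hz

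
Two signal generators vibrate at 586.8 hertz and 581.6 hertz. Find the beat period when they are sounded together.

0.192 s

f_beat = |586.8 − 581.6| = 5.2 Hz.
Beat period T = 1 / f_beat = 1 / 5.2 s.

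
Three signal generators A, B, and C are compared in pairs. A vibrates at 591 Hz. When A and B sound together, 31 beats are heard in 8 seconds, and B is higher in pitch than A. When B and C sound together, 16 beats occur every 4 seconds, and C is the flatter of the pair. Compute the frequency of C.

590.875 Hz

A–B: Beat frequency = 31/8 = 3.875 Hz.
B is above A, so f_B = 591 + 3.875 = 594.875 Hz.
B–C: Beat frequency = 16/4 = 4 Hz.
C is below B, so f_C = 594.875 − 4 = 590.875 Hz.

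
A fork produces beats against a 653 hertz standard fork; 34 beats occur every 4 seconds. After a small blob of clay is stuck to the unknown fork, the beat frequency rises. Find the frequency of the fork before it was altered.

Beat frequency = 34/4 = 8.5 Hz.
|f − 653| = 8.5, so the fork was at either 644.5 Hz or 661.5 Hz.
Adding mass to a fork lowers its frequency; the adjustment lowers the fork's frequency.
The beat rate rose, so the adjustment moved the fork further from 653 Hz — it was already below the reference.

644.5 Hz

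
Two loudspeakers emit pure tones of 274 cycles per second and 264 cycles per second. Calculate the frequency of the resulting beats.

Beats arise from superposition of two nearby frequencies; the beat rate is |f₁ − f₂|.
|274 − 264| = 10 Hz.

10 Hz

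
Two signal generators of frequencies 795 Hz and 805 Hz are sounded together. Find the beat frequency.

10 Hz

f_beat = |f₁ − f₂|.
|795 − 805| = 10 Hz.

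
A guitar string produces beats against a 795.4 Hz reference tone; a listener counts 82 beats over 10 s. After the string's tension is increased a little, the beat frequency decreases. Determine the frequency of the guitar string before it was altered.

Beat frequency = 82/10 = 8.2 Hz.
|f − 795.4| = 8.2, so the guitar string was at either 787.2 Hz or 803.6 Hz.
Higher tension means higher frequency; the adjustment raises the guitar string's frequency.
The beat rate fell, so the adjustment moved the guitar string toward 795.4 Hz — it must have started below the reference.

787.2 Hz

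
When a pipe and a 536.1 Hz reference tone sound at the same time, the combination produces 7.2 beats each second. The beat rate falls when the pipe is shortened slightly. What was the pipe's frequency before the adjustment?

|f − 536.1| = 7.2, so the pipe was at either 528.9 Hz or 543.3 Hz.
A shorter pipe has a higher fundamental; the adjustment raises the pipe's frequency.
The beat rate fell, so the adjustment moved the pipe toward 536.1 Hz — it must have started below the reference.

528.9 Hz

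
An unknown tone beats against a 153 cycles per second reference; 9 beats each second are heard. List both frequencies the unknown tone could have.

|f − 153| = 9, so f = 153 ± 9.

144 Hz or 162 Hz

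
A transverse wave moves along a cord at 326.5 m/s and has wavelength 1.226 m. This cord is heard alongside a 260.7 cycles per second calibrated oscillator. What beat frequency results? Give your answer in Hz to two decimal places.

Source frequency f = v/λ = 326.5/1.226 = 266.3132 Hz.
f_beat = |266.3132 − 260.7| = 5.61 Hz.

5.61 Hz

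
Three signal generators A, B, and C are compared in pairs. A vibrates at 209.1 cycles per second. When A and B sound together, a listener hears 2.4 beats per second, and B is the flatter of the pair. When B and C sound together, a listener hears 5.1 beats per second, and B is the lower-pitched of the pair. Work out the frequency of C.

211.8 Hz

B is below A, so f_B = 209.1 − 2.4 = 206.7 Hz.
C is above B, so f_C = 206.7 + 5.1 = 211.8 Hz.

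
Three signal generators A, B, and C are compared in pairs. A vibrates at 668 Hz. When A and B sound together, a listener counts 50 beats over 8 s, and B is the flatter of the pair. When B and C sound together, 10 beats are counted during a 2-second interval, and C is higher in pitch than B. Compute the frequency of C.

666.75 Hz

A–B: Beat frequency = 50/8 = 6.25 Hz.
B is below A, so f_B = 668 − 6.25 = 661.75 Hz.
B–C: Beat frequency = 10/2 = 5 Hz.
C is above B, so f_C = 661.75 + 5 = 666.75 Hz.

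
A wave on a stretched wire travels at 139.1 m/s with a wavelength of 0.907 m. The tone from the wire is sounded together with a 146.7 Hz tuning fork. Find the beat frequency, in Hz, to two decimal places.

Source frequency f = v/λ = 139.1/0.907 = 153.3627 Hz.
f_beat = |153.3627 − 146.7| = 6.66 Hz.

6.66 Hz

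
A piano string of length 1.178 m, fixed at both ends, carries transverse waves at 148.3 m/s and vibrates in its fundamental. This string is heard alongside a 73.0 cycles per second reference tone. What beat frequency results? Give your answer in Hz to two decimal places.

10.05 Hz

For a string fixed at both ends, f_n = n·v/(2L) = 1·148.3/(2·1.178) = 62.9457 Hz.
f_beat = |62.9457 − 73.0| = 10.05 Hz.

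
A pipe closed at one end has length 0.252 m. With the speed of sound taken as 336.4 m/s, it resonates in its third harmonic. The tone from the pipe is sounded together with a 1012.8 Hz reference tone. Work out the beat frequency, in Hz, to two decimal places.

Closed pipe (odd harmonics): f_n = n·v/(4L) = 3·336.4/(4·0.252) = 1001.1905 Hz.
f_beat = |1001.1905 − 1012.8| = 11.61 Hz.

11.61 Hz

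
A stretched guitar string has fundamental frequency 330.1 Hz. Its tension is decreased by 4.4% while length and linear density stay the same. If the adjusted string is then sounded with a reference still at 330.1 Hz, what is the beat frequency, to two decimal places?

7.34 Hz

For a string, f ∝ √T, so the new frequency is 330.1·√0.956 = 322.7561 Hz.
f_beat = |322.7561 − 330.1| = 7.34 Hz.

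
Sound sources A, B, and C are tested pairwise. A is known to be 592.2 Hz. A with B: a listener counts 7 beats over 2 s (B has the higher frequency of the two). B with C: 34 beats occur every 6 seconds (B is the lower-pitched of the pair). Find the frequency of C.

601.3667 Hz

A–B: Beat frequency = 7/2 = 3.5 Hz.
B is above A, so f_B = 592.2 + 3.5 = 595.7 Hz.
B–C: Beat frequency = 34/6 = 5.6667 Hz.
C is above B, so f_C = 595.7 + 5.6667 = 601.3667 Hz.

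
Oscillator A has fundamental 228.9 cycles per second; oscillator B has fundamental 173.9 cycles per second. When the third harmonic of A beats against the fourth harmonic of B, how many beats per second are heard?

8.9 Hz

Third harmonic of the first: 3·228.9 = 686.7 Hz.
Fourth harmonic of the second: 4·173.9 = 695.6 Hz.
f_beat = |686.7 − 695.6| = 8.9 Hz.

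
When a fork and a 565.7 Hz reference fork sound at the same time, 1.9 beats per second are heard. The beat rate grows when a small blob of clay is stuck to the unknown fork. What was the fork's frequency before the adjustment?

563.8 Hz

|f − 565.7| = 1.9, so the fork was at either 563.8 Hz or 567.6 Hz.
Adding mass to a fork lowers its frequency; the adjustment lowers the fork's frequency.
The beat rate rose, so the adjustment moved the fork further from 565.7 Hz — it was already below the reference.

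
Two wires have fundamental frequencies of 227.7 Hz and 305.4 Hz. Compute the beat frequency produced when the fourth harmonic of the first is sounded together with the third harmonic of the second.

5.4 Hz

Fourth harmonic of the first: 4·227.7 = 910.8 Hz.
Third harmonic of the second: 3·305.4 = 916.2 Hz.
f_beat = |910.8 − 916.2| = 5.4 Hz.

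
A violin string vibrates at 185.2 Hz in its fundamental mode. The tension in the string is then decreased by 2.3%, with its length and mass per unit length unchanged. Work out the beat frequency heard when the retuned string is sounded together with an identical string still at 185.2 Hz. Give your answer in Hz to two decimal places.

For a string, f ∝ √T, so the new frequency is 185.2·√0.977 = 183.0578 Hz.
f_beat = |183.0578 − 185.2| = 2.14 Hz.

2.14 Hz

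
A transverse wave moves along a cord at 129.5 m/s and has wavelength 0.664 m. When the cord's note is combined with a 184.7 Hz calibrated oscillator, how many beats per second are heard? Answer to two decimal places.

Source frequency f = v/λ = 129.5/0.664 = 195.0301 Hz.
f_beat = |195.0301 − 184.7| = 10.33 Hz.

10.33 Hz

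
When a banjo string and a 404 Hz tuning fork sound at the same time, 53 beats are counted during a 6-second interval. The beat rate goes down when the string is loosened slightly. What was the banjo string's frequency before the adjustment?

412.8333 Hz

Beat frequency = 53/6 = 8.8333 Hz.
|f − 404| = 8.8333, so the banjo string was at either 395.1667 Hz or 412.8333 Hz.
Reducing tension lowers a string's frequency; the adjustment lowers the banjo string's frequency.
The beat rate fell, so the adjustment moved the banjo string toward 404 Hz — it must have started above the reference.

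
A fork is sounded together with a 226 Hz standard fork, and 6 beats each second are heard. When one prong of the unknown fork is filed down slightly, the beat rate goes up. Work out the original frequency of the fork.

232 Hz

|f − 226| = 6, so the fork was at either 220 Hz or 232 Hz.
Filing a prong removes mass and raises the fork's frequency; the adjustment raises the fork's frequency.
The beat rate rose, so the adjustment moved the fork further from 226 Hz — it was already above the reference.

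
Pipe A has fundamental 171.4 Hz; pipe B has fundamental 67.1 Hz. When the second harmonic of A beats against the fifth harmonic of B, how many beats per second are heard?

7.3 Hz

Second harmonic of the first: 2·171.4 = 342.8 Hz.
Fifth harmonic of the second: 5·67.1 = 335.5 Hz.
f_beat = |342.8 − 335.5| = 7.3 Hz.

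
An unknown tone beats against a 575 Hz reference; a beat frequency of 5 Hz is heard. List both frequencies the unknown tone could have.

570 Hz or 580 Hz

|f − 575| = 5, so f = 575 ± 5.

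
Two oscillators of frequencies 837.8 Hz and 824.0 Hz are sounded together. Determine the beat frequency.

13.8 Hz

Beats arise from superposition of two nearby frequencies; the beat rate is |f₁ − f₂|.
|837.8 − 824.0| = 13.8 Hz.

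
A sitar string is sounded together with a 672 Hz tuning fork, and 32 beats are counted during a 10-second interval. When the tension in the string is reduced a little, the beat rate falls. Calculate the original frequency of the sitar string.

675.2 Hz

Beat frequency = 32/10 = 3.2 Hz.
|f − 672| = 3.2, so the sitar string was at either 668.8 Hz or 675.2 Hz.
Lower tension means lower frequency; the adjustment lowers the sitar string's frequency.
The beat rate fell, so the adjustment moved the sitar string toward 672 Hz — it must have started above the reference.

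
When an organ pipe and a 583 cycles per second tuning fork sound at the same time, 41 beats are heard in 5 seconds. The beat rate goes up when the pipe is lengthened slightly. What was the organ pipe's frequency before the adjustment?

Beat frequency = 41/5 = 8.2 Hz.
|f − 583| = 8.2, so the organ pipe was at either 574.8 Hz or 591.2 Hz.
A longer pipe has a lower fundamental; the adjustment lowers the organ pipe's frequency.
The beat rate rose, so the adjustment moved the organ pipe further from 583 Hz — it was already below the reference.

574.8 Hz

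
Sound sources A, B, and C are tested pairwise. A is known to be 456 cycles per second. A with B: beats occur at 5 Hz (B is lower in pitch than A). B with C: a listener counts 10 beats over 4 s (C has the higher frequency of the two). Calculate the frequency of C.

B is below A, so f_B = 456 − 5 = 451 Hz.
B–C: Beat frequency = 10/4 = 2.5 Hz.
C is above B, so f_C = 451 + 2.5 = 453.5 Hz.

453.5 Hz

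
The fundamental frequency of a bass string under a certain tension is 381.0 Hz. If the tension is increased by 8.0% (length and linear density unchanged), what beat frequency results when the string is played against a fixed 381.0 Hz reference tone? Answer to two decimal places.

14.95 Hz

For a string, f ∝ √T, so the new frequency is 381.0·√1.080 = 395.9468 Hz.
f_beat = |395.9468 − 381.0| = 14.95 Hz.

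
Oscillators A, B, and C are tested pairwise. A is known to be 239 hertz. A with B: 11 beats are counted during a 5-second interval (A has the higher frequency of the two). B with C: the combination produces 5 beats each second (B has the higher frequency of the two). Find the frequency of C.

231.8 Hz

A–B: Beat frequency = 11/5 = 2.2 Hz.
B is below A, so f_B = 239 − 2.2 = 236.8 Hz.
C is below B, so f_C = 236.8 − 5 = 231.8 Hz.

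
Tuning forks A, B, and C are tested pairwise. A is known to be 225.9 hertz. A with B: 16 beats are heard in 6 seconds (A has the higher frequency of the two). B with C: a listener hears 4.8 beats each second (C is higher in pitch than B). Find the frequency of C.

228.0333 Hz

A–B: Beat frequency = 16/6 = 2.6667 Hz.
B is below A, so f_B = 225.9 − 2.6667 = 223.2333 Hz.
C is above B, so f_C = 223.2333 + 4.8 = 228.0333 Hz.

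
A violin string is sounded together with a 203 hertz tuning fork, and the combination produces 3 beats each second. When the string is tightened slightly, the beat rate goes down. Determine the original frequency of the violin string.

|f − 203| = 3, so the violin string was at either 200 Hz or 206 Hz.
Increasing tension raises a string's frequency; the adjustment raises the violin string's frequency.
The beat rate fell, so the adjustment moved the violin string toward 203 Hz — it must have started below the reference.

200 Hz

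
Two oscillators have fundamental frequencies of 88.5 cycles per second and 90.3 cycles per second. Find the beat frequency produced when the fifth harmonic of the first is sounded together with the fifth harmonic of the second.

9.0 Hz

Fifth harmonic of the first: 5·88.5 = 442.5 Hz.
Fifth harmonic of the second: 5·90.3 = 451.5 Hz.
f_beat = |442.5 − 451.5| = 9.0 Hz.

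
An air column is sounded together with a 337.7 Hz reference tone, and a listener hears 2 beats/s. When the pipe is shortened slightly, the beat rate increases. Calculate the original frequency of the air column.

|f − 337.7| = 2, so the air column was at either 335.7 Hz or 339.7 Hz.
A shorter pipe has a higher fundamental; the adjustment raises the air column's frequency.
The beat rate rose, so the adjustment moved the air column further from 337.7 Hz — it was already above the reference.

339.7 Hz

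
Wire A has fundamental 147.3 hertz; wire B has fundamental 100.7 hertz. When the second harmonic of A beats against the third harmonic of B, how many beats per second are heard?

Second harmonic of the first: 2·147.3 = 294.6 Hz.
Third harmonic of the second: 3·100.7 = 302.1 Hz.
f_beat = |294.6 − 302.1| = 7.5 Hz.

7.5 Hz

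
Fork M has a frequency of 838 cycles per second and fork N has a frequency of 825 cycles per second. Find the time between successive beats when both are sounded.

0.077 s

f_beat = |838 − 825| = 13 Hz.
Beat period T = 1 / f_beat = 1 / 13 s.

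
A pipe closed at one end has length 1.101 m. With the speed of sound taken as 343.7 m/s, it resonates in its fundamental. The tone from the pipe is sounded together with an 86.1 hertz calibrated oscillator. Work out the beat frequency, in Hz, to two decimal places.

Closed pipe (odd harmonics): f_n = n·v/(4L) = 1·343.7/(4·1.101) = 78.0427 Hz.
f_beat = |78.0427 − 86.1| = 8.06 Hz.

8.06 Hz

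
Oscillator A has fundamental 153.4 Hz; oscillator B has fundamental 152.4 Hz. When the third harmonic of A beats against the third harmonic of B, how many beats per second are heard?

3.0 Hz

Third harmonic of the first: 3·153.4 = 460.2 Hz.
Third harmonic of the second: 3·152.4 = 457.2 Hz.
f_beat = |460.2 − 457.2| = 3.0 Hz.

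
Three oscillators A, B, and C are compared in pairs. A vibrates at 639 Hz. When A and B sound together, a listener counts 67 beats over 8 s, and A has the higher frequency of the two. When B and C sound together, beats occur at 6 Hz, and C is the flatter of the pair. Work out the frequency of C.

624.625 Hz

A–B: Beat frequency = 67/8 = 8.375 Hz.
B is below A, so f_B = 639 − 8.375 = 630.625 Hz.
C is below B, so f_C = 630.625 − 6 = 624.625 Hz.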